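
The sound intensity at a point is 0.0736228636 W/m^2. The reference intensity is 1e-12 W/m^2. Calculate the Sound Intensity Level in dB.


Given values:
  I = 0.0736228636 W/m^2
  I_ref = 1e-12 W/m^2
Formula: SIL = 10 * log10(I / I_ref)
Compute ratio: I / I_ref = 73622863600
Compute log10: log10(73622863600) = 10.867013
Multiply: SIL = 10 * 10.867013 = 108.67

108.67 dB


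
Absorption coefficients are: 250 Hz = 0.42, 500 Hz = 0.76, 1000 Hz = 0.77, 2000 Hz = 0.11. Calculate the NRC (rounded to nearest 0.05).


Given values:
  a_250 = 0.42, a_500 = 0.76
  a_1000 = 0.77, a_2000 = 0.11
Formula: NRC = (a250 + a500 + a1000 + a2000) / 4
Sum = 0.42 + 0.76 + 0.77 + 0.11 = 2.06
NRC = 2.06 / 4 = 0.515
Rounded to nearest 0.05: 0.5

0.5


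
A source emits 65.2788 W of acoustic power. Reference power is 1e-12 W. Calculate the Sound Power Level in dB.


Given values:
  W = 65.2788 W
  W_ref = 1e-12 W
Formula: SWL = 10 * log10(W / W_ref)
Compute ratio: W / W_ref = 65278800000000
Compute log10: log10(65278800000000) = 13.814772
Multiply: SWL = 10 * 13.814772 = 138.15

138.15 dB


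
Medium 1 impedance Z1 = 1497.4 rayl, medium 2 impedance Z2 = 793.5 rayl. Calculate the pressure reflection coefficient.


Given values:
  Z1 = 1497.4 rayl, Z2 = 793.5 rayl
Formula: R = (Z2 - Z1) / (Z2 + Z1)
Numerator: Z2 - Z1 = 793.5 - 1497.4 = -703.9
Denominator: Z2 + Z1 = 793.5 + 1497.4 = 2290.9
R = -703.9 / 2290.9 = -0.3073

-0.3073


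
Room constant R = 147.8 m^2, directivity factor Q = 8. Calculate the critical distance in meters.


Given values:
  R = 147.8 m^2, Q = 8
Formula: d_c = 0.141 * sqrt(Q * R)
Compute Q * R = 8 * 147.8 = 1182.4
Compute sqrt(1182.4) = 34.386
d_c = 0.141 * 34.386 = 4.848

4.848 m


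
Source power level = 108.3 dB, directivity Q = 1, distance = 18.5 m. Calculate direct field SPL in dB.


Given values:
  Lw = 108.3 dB, Q = 1, r = 18.5 m
Formula: SPL = Lw + 10 * log10(Q / (4 * pi * r^2))
Compute 4 * pi * r^2 = 4 * pi * 18.5^2 = 4300.8403
Compute Q / denom = 1 / 4300.8403 = 0.00023251
Compute 10 * log10(0.00023251) = -36.3356
SPL = 108.3 + (-36.3356) = 71.96

71.96 dB


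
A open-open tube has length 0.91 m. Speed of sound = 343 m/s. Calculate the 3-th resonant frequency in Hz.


Given values:
  Tube type: open-open, L = 0.91 m, c = 343 m/s, n = 3
Formula: f_n = n * c / (2 * L)
Compute 2 * L = 2 * 0.91 = 1.82
f = 3 * 343 / 1.82
f = 565.38

565.38 Hz


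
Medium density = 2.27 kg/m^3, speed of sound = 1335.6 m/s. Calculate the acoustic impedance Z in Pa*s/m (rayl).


Given values:
  rho = 2.27 kg/m^3
  c = 1335.6 m/s
Formula: Z = rho * c
Z = 2.27 * 1335.6
Z = 3031.81

3031.81 rayl


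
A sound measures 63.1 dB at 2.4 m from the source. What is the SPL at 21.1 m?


Given values:
  SPL1 = 63.1 dB, r1 = 2.4 m, r2 = 21.1 m
Formula: SPL2 = SPL1 - 20 * log10(r2 / r1)
Compute ratio: r2 / r1 = 21.1 / 2.4 = 8.7917
Compute log10: log10(8.7917) = 0.944073
Compute drop: 20 * 0.944073 = 18.8815
SPL2 = 63.1 - 18.8815 = 44.22

44.22 dB


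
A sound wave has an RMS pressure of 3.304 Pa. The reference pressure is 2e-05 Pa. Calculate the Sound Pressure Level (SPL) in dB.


Given values:
  p = 3.304 Pa
  p_ref = 2e-05 Pa
Formula: SPL = 20 * log10(p / p_ref)
Compute ratio: p / p_ref = 3.304 / 2e-05 = 165200
Compute log10: log10(165200) = 5.21801
Multiply: SPL = 20 * 5.21801 = 104.36

104.36 dB


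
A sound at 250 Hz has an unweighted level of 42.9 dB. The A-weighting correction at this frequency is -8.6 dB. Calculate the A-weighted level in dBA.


Given values:
  SPL = 42.9 dB
  A-weighting at 250 Hz = -8.6 dB
Formula: L_A = SPL + A_weight
L_A = 42.9 + (-8.6)
L_A = 34.3

34.3 dBA


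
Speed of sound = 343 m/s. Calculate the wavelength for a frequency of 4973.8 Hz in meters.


Given values:
  c = 343 m/s, f = 4973.8 Hz
Formula: lambda = c / f
lambda = 343 / 4973.8
lambda = 0.069

0.069 m


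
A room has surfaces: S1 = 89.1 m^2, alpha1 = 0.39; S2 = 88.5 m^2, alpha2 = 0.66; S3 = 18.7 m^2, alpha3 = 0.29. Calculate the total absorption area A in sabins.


Given surfaces:
  Surface 1: 89.1 * 0.39 = 34.749
  Surface 2: 88.5 * 0.66 = 58.41
  Surface 3: 18.7 * 0.29 = 5.423
Formula: A = sum(Si * alpha_i)
A = 34.749 + 58.41 + 5.423
A = 98.58

98.58 sabins


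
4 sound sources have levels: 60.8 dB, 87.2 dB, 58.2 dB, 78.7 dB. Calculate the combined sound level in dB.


Formula: L_total = 10 * log10( sum(10^(Li/10)) )
  Source 1: 10^(60.8/10) = 1202264.4346
  Source 2: 10^(87.2/10) = 524807460.2498
  Source 3: 10^(58.2/10) = 660693.448
  Source 4: 10^(78.7/10) = 74131024.1301
Sum of linear values = 600801442.2625
L_total = 10 * log10(600801442.2625) = 87.79

87.79 dB


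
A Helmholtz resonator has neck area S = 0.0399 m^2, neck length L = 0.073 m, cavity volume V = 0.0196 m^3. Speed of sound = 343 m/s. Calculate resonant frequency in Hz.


Given values:
  S = 0.0399 m^2, L = 0.073 m, V = 0.0196 m^3, c = 343 m/s
Formula: f = (c / (2*pi)) * sqrt(S / (V * L))
Compute V * L = 0.0196 * 0.073 = 0.0014308
Compute S / (V * L) = 0.0399 / 0.0014308 = 27.8865
Compute sqrt(27.8865) = 5.280767
Compute c / (2*pi) = 343 / 6.283185 = 54.590148
f = 54.590148 * 5.280767 = 288.28

288.28 Hz


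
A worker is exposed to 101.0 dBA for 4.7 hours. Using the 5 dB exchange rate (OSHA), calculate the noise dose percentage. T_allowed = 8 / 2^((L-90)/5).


Given values:
  L = 101.0 dBA, T = 4.7 hours
Formula: T_allowed = 8 / 2^((L - 90) / 5)
Compute exponent: (101.0 - 90) / 5 = 2.2
Compute 2^(2.2) = 4.594793
T_allowed = 8 / 4.594793 = 1.741101 hours
Dose = (T / T_allowed) * 100
Dose = (4.7 / 1.741101) * 100 = 269.94

269.94 %


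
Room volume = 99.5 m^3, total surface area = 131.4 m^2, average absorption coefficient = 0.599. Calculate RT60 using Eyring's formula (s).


Given values:
  V = 99.5 m^3, S = 131.4 m^2, alpha = 0.599
Formula: RT60 = 0.161 * V / (-S * ln(1 - alpha))
Compute ln(1 - 0.599) = ln(0.401) = -0.913794
Denominator: -131.4 * -0.913794 = 120.0725
Numerator: 0.161 * 99.5 = 16.0195
RT60 = 16.0195 / 120.0725 = 0.133

0.133 s


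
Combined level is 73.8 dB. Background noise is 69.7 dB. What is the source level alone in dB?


Given values:
  L_total = 73.8 dB, L_bg = 69.7 dB
Formula: L_source = 10 * log10(10^(L_total/10) - 10^(L_bg/10))
Convert to linear:
  10^(73.8/10) = 23988329.1902
  10^(69.7/10) = 9332543.008
Difference: 23988329.1902 - 9332543.008 = 14655786.1822
L_source = 10 * log10(14655786.1822) = 71.66

71.66 dB


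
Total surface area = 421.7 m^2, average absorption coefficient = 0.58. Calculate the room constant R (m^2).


Given values:
  S = 421.7 m^2, alpha = 0.58
Formula: R = S * alpha / (1 - alpha)
Numerator: 421.7 * 0.58 = 244.586
Denominator: 1 - 0.58 = 0.42
R = 244.586 / 0.42 = 582.35

582.35 m^2


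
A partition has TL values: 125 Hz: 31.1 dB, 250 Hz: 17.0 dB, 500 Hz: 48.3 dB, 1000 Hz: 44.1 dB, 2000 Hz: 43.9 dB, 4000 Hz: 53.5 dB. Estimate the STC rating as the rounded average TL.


Given TL values at each frequency:
  125 Hz: 31.1 dB
  250 Hz: 17.0 dB
  500 Hz: 48.3 dB
  1000 Hz: 44.1 dB
  2000 Hz: 43.9 dB
  4000 Hz: 53.5 dB
Formula: STC ~ round(average of TL values)
Sum = 31.1 + 17.0 + 48.3 + 44.1 + 43.9 + 53.5 = 237.9
Average = 237.9 / 6 = 39.65
Rounded: 40

40


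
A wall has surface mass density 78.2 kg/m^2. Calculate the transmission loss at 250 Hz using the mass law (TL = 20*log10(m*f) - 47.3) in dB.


Given values:
  m = 78.2 kg/m^2, f = 250 Hz
Formula: TL = 20 * log10(m * f) - 47.3
Compute m * f = 78.2 * 250 = 19550.0
Compute log10(19550.0) = 4.291147
Compute 20 * 4.291147 = 85.8229
TL = 85.8229 - 47.3 = 38.52

38.52 dB


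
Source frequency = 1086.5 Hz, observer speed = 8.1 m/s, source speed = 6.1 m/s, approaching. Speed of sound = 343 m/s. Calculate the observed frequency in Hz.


Given values:
  f_s = 1086.5 Hz, v_o = 8.1 m/s, v_s = 6.1 m/s
  Direction: approaching
Formula: f_o = f_s * (c + v_o) / (c - v_s)
Numerator: c + v_o = 343 + 8.1 = 351.1
Denominator: c - v_s = 343 - 6.1 = 336.9
f_o = 1086.5 * 351.1 / 336.9 = 1132.29

1132.29 Hz


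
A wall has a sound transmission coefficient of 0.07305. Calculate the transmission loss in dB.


Given values:
  tau = 0.07305
Formula: TL = 10 * log10(1 / tau)
Compute 1 / tau = 1 / 0.07305 = 13.6893
Compute log10(13.6893) = 1.136381
TL = 10 * 1.136381 = 11.36

11.36 dB


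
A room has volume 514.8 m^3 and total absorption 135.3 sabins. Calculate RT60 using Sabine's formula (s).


Given values:
  V = 514.8 m^3
  A = 135.3 sabins
Formula: RT60 = 0.161 * V / A
Numerator: 0.161 * 514.8 = 82.8828
RT60 = 82.8828 / 135.3 = 0.613

0.613 s


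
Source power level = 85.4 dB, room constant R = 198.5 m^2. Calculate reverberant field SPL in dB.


Given values:
  Lw = 85.4 dB, R = 198.5 m^2
Formula: SPL = Lw + 10 * log10(4 / R)
Compute 4 / R = 4 / 198.5 = 0.020151
Compute 10 * log10(0.020151) = -16.957
SPL = 85.4 + (-16.957) = 68.44

68.44 dB


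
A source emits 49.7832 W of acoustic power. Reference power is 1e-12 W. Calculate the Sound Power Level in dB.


Given values:
  W = 49.7832 W
  W_ref = 1e-12 W
Formula: SWL = 10 * log10(W / W_ref)
Compute ratio: W / W_ref = 49783200000000
Compute log10: log10(49783200000000) = 13.697083
Multiply: SWL = 10 * 13.697083 = 136.97

136.97 dB


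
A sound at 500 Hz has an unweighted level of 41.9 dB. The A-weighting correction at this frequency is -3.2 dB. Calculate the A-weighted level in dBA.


Given values:
  SPL = 41.9 dB
  A-weighting at 500 Hz = -3.2 dB
Formula: L_A = SPL + A_weight
L_A = 41.9 + (-3.2)
L_A = 38.7

38.7 dBA


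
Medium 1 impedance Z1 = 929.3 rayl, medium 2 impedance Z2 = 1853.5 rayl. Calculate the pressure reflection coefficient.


Given values:
  Z1 = 929.3 rayl, Z2 = 1853.5 rayl
Formula: R = (Z2 - Z1) / (Z2 + Z1)
Numerator: Z2 - Z1 = 1853.5 - 929.3 = 924.2
Denominator: Z2 + Z1 = 1853.5 + 929.3 = 2782.8
R = 924.2 / 2782.8 = 0.3321

0.3321


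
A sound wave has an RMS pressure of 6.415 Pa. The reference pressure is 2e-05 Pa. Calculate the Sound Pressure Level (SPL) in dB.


Given values:
  p = 6.415 Pa
  p_ref = 2e-05 Pa
Formula: SPL = 20 * log10(p / p_ref)
Compute ratio: p / p_ref = 6.415 / 2e-05 = 320750
Compute log10: log10(320750) = 5.506167
Multiply: SPL = 20 * 5.506167 = 110.12

110.12 dB


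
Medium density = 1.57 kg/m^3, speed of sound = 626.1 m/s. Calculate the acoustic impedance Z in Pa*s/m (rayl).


Given values:
  rho = 1.57 kg/m^3
  c = 626.1 m/s
Formula: Z = rho * c
Z = 1.57 * 626.1
Z = 982.98

982.98 rayl


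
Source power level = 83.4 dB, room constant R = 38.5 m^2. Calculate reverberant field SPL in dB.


Given values:
  Lw = 83.4 dB, R = 38.5 m^2
Formula: SPL = Lw + 10 * log10(4 / R)
Compute 4 / R = 4 / 38.5 = 0.103896
Compute 10 * log10(0.103896) = -9.834
SPL = 83.4 + (-9.834) = 73.57

73.57 dB


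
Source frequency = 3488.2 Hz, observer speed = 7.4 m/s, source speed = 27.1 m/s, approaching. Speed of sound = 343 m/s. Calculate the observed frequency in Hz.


Given values:
  f_s = 3488.2 Hz, v_o = 7.4 m/s, v_s = 27.1 m/s
  Direction: approaching
Formula: f_o = f_s * (c + v_o) / (c - v_s)
Numerator: c + v_o = 343 + 7.4 = 350.4
Denominator: c - v_s = 343 - 27.1 = 315.9
f_o = 3488.2 * 350.4 / 315.9 = 3869.15

3869.15 Hz


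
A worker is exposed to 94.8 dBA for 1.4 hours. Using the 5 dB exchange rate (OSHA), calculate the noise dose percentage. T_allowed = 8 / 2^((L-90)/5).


Given values:
  L = 94.8 dBA, T = 1.4 hours
Formula: T_allowed = 8 / 2^((L - 90) / 5)
Compute exponent: (94.8 - 90) / 5 = 0.96
Compute 2^(0.96) = 1.94531
T_allowed = 8 / 1.94531 = 4.112455 hours
Dose = (T / T_allowed) * 100
Dose = (1.4 / 4.112455) * 100 = 34.04

34.04 %


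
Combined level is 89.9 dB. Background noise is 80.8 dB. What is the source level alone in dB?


Given values:
  L_total = 89.9 dB, L_bg = 80.8 dB
Formula: L_source = 10 * log10(10^(L_total/10) - 10^(L_bg/10))
Convert to linear:
  10^(89.9/10) = 977237220.9558
  10^(80.8/10) = 120226443.4617
Difference: 977237220.9558 - 120226443.4617 = 857010777.4941
L_source = 10 * log10(857010777.4941) = 89.33

89.33 dB


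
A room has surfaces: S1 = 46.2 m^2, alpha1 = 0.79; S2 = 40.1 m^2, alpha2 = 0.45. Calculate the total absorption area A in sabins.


Given surfaces:
  Surface 1: 46.2 * 0.79 = 36.498
  Surface 2: 40.1 * 0.45 = 18.045
Formula: A = sum(Si * alpha_i)
A = 36.498 + 18.045
A = 54.54

54.54 sabins


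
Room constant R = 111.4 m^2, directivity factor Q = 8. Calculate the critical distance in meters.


Given values:
  R = 111.4 m^2, Q = 8
Formula: d_c = 0.141 * sqrt(Q * R)
Compute Q * R = 8 * 111.4 = 891.2
Compute sqrt(891.2) = 29.853
d_c = 0.141 * 29.853 = 4.209

4.209 m


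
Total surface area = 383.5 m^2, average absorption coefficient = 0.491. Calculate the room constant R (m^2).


Given values:
  S = 383.5 m^2, alpha = 0.491
Formula: R = S * alpha / (1 - alpha)
Numerator: 383.5 * 0.491 = 188.2985
Denominator: 1 - 0.491 = 0.509
R = 188.2985 / 0.509 = 369.94

369.94 m^2


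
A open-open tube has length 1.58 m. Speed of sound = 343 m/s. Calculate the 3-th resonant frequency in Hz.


Given values:
  Tube type: open-open, L = 1.58 m, c = 343 m/s, n = 3
Formula: f_n = n * c / (2 * L)
Compute 2 * L = 2 * 1.58 = 3.16
f = 3 * 343 / 3.16
f = 325.63

325.63 Hz


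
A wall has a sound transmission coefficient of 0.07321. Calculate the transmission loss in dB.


Given values:
  tau = 0.07321
Formula: TL = 10 * log10(1 / tau)
Compute 1 / tau = 1 / 0.07321 = 13.6593
Compute log10(13.6593) = 1.135428
TL = 10 * 1.135428 = 11.35

11.35 dB


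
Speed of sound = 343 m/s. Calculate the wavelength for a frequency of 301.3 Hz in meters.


Given values:
  c = 343 m/s, f = 301.3 Hz
Formula: lambda = c / f
lambda = 343 / 301.3
lambda = 1.1384

1.1384 m


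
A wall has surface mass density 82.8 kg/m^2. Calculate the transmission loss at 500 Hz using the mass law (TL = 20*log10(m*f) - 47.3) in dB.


Given values:
  m = 82.8 kg/m^2, f = 500 Hz
Formula: TL = 20 * log10(m * f) - 47.3
Compute m * f = 82.8 * 500 = 41400.0
Compute log10(41400.0) = 4.617
Compute 20 * 4.617 = 92.34
TL = 92.34 - 47.3 = 45.04

45.04 dB


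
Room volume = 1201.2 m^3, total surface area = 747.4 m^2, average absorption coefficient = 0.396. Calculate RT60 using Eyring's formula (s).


Given values:
  V = 1201.2 m^3, S = 747.4 m^2, alpha = 0.396
Formula: RT60 = 0.161 * V / (-S * ln(1 - alpha))
Compute ln(1 - 0.396) = ln(0.604) = -0.504181
Denominator: -747.4 * -0.504181 = 376.8249
Numerator: 0.161 * 1201.2 = 193.3932
RT60 = 193.3932 / 376.8249 = 0.513

0.513 s


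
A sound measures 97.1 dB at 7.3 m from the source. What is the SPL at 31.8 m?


Given values:
  SPL1 = 97.1 dB, r1 = 7.3 m, r2 = 31.8 m
Formula: SPL2 = SPL1 - 20 * log10(r2 / r1)
Compute ratio: r2 / r1 = 31.8 / 7.3 = 4.3562
Compute log10: log10(4.3562) = 0.639108
Compute drop: 20 * 0.639108 = 12.7822
SPL2 = 97.1 - 12.7822 = 84.32

84.32 dB


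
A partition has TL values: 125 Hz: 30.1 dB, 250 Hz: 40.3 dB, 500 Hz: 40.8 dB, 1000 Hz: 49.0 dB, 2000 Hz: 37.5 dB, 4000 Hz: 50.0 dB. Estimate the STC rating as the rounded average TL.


Given TL values at each frequency:
  125 Hz: 30.1 dB
  250 Hz: 40.3 dB
  500 Hz: 40.8 dB
  1000 Hz: 49.0 dB
  2000 Hz: 37.5 dB
  4000 Hz: 50.0 dB
Formula: STC ~ round(average of TL values)
Sum = 30.1 + 40.3 + 40.8 + 49.0 + 37.5 + 50.0 = 247.7
Average = 247.7 / 6 = 41.28
Rounded: 41

41


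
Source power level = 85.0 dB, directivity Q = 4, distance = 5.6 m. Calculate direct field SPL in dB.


Given values:
  Lw = 85.0 dB, Q = 4, r = 5.6 m
Formula: SPL = Lw + 10 * log10(Q / (4 * pi * r^2))
Compute 4 * pi * r^2 = 4 * pi * 5.6^2 = 394.0814
Compute Q / denom = 4 / 394.0814 = 0.01015019
Compute 10 * log10(0.01015019) = -19.9353
SPL = 85.0 + (-19.9353) = 65.06

65.06 dB


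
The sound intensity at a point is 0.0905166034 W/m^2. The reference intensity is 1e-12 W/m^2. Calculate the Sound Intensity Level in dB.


Given values:
  I = 0.0905166034 W/m^2
  I_ref = 1e-12 W/m^2
Formula: SIL = 10 * log10(I / I_ref)
Compute ratio: I / I_ref = 90516603400
Compute log10: log10(90516603400) = 10.956728
Multiply: SIL = 10 * 10.956728 = 109.57

109.57 dB


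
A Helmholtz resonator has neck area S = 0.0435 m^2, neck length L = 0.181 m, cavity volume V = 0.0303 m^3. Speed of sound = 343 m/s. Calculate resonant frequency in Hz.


Given values:
  S = 0.0435 m^2, L = 0.181 m, V = 0.0303 m^3, c = 343 m/s
Formula: f = (c / (2*pi)) * sqrt(S / (V * L))
Compute V * L = 0.0303 * 0.181 = 0.0054843
Compute S / (V * L) = 0.0435 / 0.0054843 = 7.9317
Compute sqrt(7.9317) = 2.816327
Compute c / (2*pi) = 343 / 6.283185 = 54.590148
f = 54.590148 * 2.816327 = 153.74

153.74 Hz


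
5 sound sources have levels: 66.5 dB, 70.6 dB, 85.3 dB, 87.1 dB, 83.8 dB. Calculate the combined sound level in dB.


Formula: L_total = 10 * log10( sum(10^(Li/10)) )
  Source 1: 10^(66.5/10) = 4466835.9215
  Source 2: 10^(70.6/10) = 11481536.215
  Source 3: 10^(85.3/10) = 338844156.1392
  Source 4: 10^(87.1/10) = 512861383.9914
  Source 5: 10^(83.8/10) = 239883291.9019
Sum of linear values = 1107537204.169
L_total = 10 * log10(1107537204.169) = 90.44

90.44 dB


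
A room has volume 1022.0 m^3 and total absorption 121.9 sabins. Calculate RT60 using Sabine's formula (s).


Given values:
  V = 1022.0 m^3
  A = 121.9 sabins
Formula: RT60 = 0.161 * V / A
Numerator: 0.161 * 1022.0 = 164.542
RT60 = 164.542 / 121.9 = 1.35

1.35 s


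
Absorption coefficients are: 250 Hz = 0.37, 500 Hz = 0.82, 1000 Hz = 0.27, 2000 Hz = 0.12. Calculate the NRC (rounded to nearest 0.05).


Given values:
  a_250 = 0.37, a_500 = 0.82
  a_1000 = 0.27, a_2000 = 0.12
Formula: NRC = (a250 + a500 + a1000 + a2000) / 4
Sum = 0.37 + 0.82 + 0.27 + 0.12 = 1.58
NRC = 1.58 / 4 = 0.395
Rounded to nearest 0.05: 0.4

0.4


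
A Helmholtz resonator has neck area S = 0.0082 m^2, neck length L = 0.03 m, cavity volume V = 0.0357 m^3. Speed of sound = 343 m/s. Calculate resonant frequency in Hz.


Given values:
  S = 0.0082 m^2, L = 0.03 m, V = 0.0357 m^3, c = 343 m/s
Formula: f = (c / (2*pi)) * sqrt(S / (V * L))
Compute V * L = 0.0357 * 0.03 = 0.001071
Compute S / (V * L) = 0.0082 / 0.001071 = 7.6564
Compute sqrt(7.6564) = 2.76702
Compute c / (2*pi) = 343 / 6.283185 = 54.590148
f = 54.590148 * 2.76702 = 151.05

151.05 Hz


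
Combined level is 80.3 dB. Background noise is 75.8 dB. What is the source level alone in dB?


Given values:
  L_total = 80.3 dB, L_bg = 75.8 dB
Formula: L_source = 10 * log10(10^(L_total/10) - 10^(L_bg/10))
Convert to linear:
  10^(80.3/10) = 107151930.5238
  10^(75.8/10) = 38018939.6321
Difference: 107151930.5238 - 38018939.6321 = 69132990.8917
L_source = 10 * log10(69132990.8917) = 78.4

78.4 dB


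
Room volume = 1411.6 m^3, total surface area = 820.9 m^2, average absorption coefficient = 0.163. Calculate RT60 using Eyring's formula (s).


Given values:
  V = 1411.6 m^3, S = 820.9 m^2, alpha = 0.163
Formula: RT60 = 0.161 * V / (-S * ln(1 - alpha))
Compute ln(1 - 0.163) = ln(0.837) = -0.177931
Denominator: -820.9 * -0.177931 = 146.0636
Numerator: 0.161 * 1411.6 = 227.2676
RT60 = 227.2676 / 146.0636 = 1.556

1.556 s


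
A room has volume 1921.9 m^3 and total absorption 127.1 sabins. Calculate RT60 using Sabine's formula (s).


Given values:
  V = 1921.9 m^3
  A = 127.1 sabins
Formula: RT60 = 0.161 * V / A
Numerator: 0.161 * 1921.9 = 309.4259
RT60 = 309.4259 / 127.1 = 2.435

2.435 s


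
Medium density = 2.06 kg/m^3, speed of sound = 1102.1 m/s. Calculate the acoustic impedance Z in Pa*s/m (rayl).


Given values:
  rho = 2.06 kg/m^3
  c = 1102.1 m/s
Formula: Z = rho * c
Z = 2.06 * 1102.1
Z = 2270.33

2270.33 rayl


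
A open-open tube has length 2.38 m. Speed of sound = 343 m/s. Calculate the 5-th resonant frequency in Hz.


Given values:
  Tube type: open-open, L = 2.38 m, c = 343 m/s, n = 5
Formula: f_n = n * c / (2 * L)
Compute 2 * L = 2 * 2.38 = 4.76
f = 5 * 343 / 4.76
f = 360.29

360.29 Hz


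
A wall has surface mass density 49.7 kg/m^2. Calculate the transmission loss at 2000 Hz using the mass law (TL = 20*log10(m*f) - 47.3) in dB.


Given values:
  m = 49.7 kg/m^2, f = 2000 Hz
Formula: TL = 20 * log10(m * f) - 47.3
Compute m * f = 49.7 * 2000 = 99400.0
Compute log10(99400.0) = 4.997386
Compute 20 * 4.997386 = 99.9477
TL = 99.9477 - 47.3 = 52.65

52.65 dB


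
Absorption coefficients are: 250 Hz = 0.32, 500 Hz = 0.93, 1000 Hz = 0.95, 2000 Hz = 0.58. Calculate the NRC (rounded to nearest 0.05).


Given values:
  a_250 = 0.32, a_500 = 0.93
  a_1000 = 0.95, a_2000 = 0.58
Formula: NRC = (a250 + a500 + a1000 + a2000) / 4
Sum = 0.32 + 0.93 + 0.95 + 0.58 = 2.78
NRC = 2.78 / 4 = 0.695
Rounded to nearest 0.05: 0.7

0.7


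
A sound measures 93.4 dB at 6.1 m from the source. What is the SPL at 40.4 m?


Given values:
  SPL1 = 93.4 dB, r1 = 6.1 m, r2 = 40.4 m
Formula: SPL2 = SPL1 - 20 * log10(r2 / r1)
Compute ratio: r2 / r1 = 40.4 / 6.1 = 6.623
Compute log10: log10(6.623) = 0.821055
Compute drop: 20 * 0.821055 = 16.4211
SPL2 = 93.4 - 16.4211 = 76.98

76.98 dB


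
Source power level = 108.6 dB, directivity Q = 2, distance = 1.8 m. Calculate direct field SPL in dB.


Given values:
  Lw = 108.6 dB, Q = 2, r = 1.8 m
Formula: SPL = Lw + 10 * log10(Q / (4 * pi * r^2))
Compute 4 * pi * r^2 = 4 * pi * 1.8^2 = 40.715
Compute Q / denom = 2 / 40.715 = 0.04912195
Compute 10 * log10(0.04912195) = -13.0872
SPL = 108.6 + (-13.0872) = 95.51

95.51 dB


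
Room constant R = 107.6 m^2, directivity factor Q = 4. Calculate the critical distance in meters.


Given values:
  R = 107.6 m^2, Q = 4
Formula: d_c = 0.141 * sqrt(Q * R)
Compute Q * R = 4 * 107.6 = 430.4
Compute sqrt(430.4) = 20.7461
d_c = 0.141 * 20.7461 = 2.925

2.925 m


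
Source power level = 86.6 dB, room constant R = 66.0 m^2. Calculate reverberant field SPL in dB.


Given values:
  Lw = 86.6 dB, R = 66.0 m^2
Formula: SPL = Lw + 10 * log10(4 / R)
Compute 4 / R = 4 / 66.0 = 0.060606
Compute 10 * log10(0.060606) = -12.1748
SPL = 86.6 + (-12.1748) = 74.43

74.43 dB


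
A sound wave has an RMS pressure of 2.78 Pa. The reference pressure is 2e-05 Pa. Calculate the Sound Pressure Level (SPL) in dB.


Given values:
  p = 2.78 Pa
  p_ref = 2e-05 Pa
Formula: SPL = 20 * log10(p / p_ref)
Compute ratio: p / p_ref = 2.78 / 2e-05 = 139000
Compute log10: log10(139000) = 5.143015
Multiply: SPL = 20 * 5.143015 = 102.86

102.86 dB


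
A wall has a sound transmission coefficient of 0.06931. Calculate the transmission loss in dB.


Given values:
  tau = 0.06931
Formula: TL = 10 * log10(1 / tau)
Compute 1 / tau = 1 / 0.06931 = 14.4279
Compute log10(14.4279) = 1.159203
TL = 10 * 1.159203 = 11.59

11.59 dB


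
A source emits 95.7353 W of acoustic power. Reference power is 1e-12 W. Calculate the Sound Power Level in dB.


Given values:
  W = 95.7353 W
  W_ref = 1e-12 W
Formula: SWL = 10 * log10(W / W_ref)
Compute ratio: W / W_ref = 95735300000000
Compute log10: log10(95735300000000) = 13.981072
Multiply: SWL = 10 * 13.981072 = 139.81

139.81 dB


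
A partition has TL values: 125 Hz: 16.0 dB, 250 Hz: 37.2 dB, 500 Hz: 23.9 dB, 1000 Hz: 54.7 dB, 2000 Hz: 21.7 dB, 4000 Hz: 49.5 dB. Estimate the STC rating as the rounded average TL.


Given TL values at each frequency:
  125 Hz: 16.0 dB
  250 Hz: 37.2 dB
  500 Hz: 23.9 dB
  1000 Hz: 54.7 dB
  2000 Hz: 21.7 dB
  4000 Hz: 49.5 dB
Formula: STC ~ round(average of TL values)
Sum = 16.0 + 37.2 + 23.9 + 54.7 + 21.7 + 49.5 = 203.0
Average = 203.0 / 6 = 33.83
Rounded: 34

34


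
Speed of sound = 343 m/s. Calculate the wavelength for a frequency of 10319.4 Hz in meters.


Given values:
  c = 343 m/s, f = 10319.4 Hz
Formula: lambda = c / f
lambda = 343 / 10319.4
lambda = 0.0332

0.0332 m


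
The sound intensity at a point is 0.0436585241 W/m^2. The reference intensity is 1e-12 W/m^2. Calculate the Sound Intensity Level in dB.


Given values:
  I = 0.0436585241 W/m^2
  I_ref = 1e-12 W/m^2
Formula: SIL = 10 * log10(I / I_ref)
Compute ratio: I / I_ref = 43658524100
Compute log10: log10(43658524100) = 10.640069
Multiply: SIL = 10 * 10.640069 = 106.4

106.4 dB


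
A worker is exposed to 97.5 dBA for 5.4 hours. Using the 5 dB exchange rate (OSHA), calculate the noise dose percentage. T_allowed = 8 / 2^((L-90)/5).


Given values:
  L = 97.5 dBA, T = 5.4 hours
Formula: T_allowed = 8 / 2^((L - 90) / 5)
Compute exponent: (97.5 - 90) / 5 = 1.5
Compute 2^(1.5) = 2.828427
T_allowed = 8 / 2.828427 = 2.828427 hours
Dose = (T / T_allowed) * 100
Dose = (5.4 / 2.828427) * 100 = 190.92

190.92 %


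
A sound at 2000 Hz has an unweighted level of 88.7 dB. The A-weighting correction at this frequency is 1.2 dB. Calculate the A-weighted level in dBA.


Given values:
  SPL = 88.7 dB
  A-weighting at 2000 Hz = 1.2 dB
Formula: L_A = SPL + A_weight
L_A = 88.7 + (1.2)
L_A = 89.9

89.9 dBA


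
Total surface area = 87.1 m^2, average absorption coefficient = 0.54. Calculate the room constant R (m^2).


Given values:
  S = 87.1 m^2, alpha = 0.54
Formula: R = S * alpha / (1 - alpha)
Numerator: 87.1 * 0.54 = 47.034
Denominator: 1 - 0.54 = 0.46
R = 47.034 / 0.46 = 102.25

102.25 m^2


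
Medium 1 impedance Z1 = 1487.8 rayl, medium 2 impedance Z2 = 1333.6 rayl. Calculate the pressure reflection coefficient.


Given values:
  Z1 = 1487.8 rayl, Z2 = 1333.6 rayl
Formula: R = (Z2 - Z1) / (Z2 + Z1)
Numerator: Z2 - Z1 = 1333.6 - 1487.8 = -154.2
Denominator: Z2 + Z1 = 1333.6 + 1487.8 = 2821.4
R = -154.2 / 2821.4 = -0.0547

-0.0547


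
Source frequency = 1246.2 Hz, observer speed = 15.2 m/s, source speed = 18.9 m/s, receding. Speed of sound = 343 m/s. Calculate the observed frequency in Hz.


Given values:
  f_s = 1246.2 Hz, v_o = 15.2 m/s, v_s = 18.9 m/s
  Direction: receding
Formula: f_o = f_s * (c - v_o) / (c + v_s)
Numerator: c - v_o = 343 - 15.2 = 327.8
Denominator: c + v_s = 343 + 18.9 = 361.9
f_o = 1246.2 * 327.8 / 361.9 = 1128.78

1128.78 Hz


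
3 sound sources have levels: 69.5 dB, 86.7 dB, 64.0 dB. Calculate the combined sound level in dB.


Formula: L_total = 10 * log10( sum(10^(Li/10)) )
  Source 1: 10^(69.5/10) = 8912509.3813
  Source 2: 10^(86.7/10) = 467735141.2872
  Source 3: 10^(64.0/10) = 2511886.4315
Sum of linear values = 479159537.1
L_total = 10 * log10(479159537.1) = 86.8

86.8 dB


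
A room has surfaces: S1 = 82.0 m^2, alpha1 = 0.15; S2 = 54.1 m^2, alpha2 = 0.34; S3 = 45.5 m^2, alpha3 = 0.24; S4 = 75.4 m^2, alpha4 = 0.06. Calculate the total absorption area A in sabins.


Given surfaces:
  Surface 1: 82.0 * 0.15 = 12.3
  Surface 2: 54.1 * 0.34 = 18.394
  Surface 3: 45.5 * 0.24 = 10.92
  Surface 4: 75.4 * 0.06 = 4.524
Formula: A = sum(Si * alpha_i)
A = 12.3 + 18.394 + 10.92 + 4.524
A = 46.14

46.14 sabins


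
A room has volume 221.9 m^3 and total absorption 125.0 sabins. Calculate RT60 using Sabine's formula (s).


Given values:
  V = 221.9 m^3
  A = 125.0 sabins
Formula: RT60 = 0.161 * V / A
Numerator: 0.161 * 221.9 = 35.7259
RT60 = 35.7259 / 125.0 = 0.286

0.286 s


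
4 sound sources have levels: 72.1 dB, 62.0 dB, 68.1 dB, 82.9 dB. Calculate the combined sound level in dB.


Formula: L_total = 10 * log10( sum(10^(Li/10)) )
  Source 1: 10^(72.1/10) = 16218100.9736
  Source 2: 10^(62.0/10) = 1584893.1925
  Source 3: 10^(68.1/10) = 6456542.2903
  Source 4: 10^(82.9/10) = 194984459.9758
Sum of linear values = 219243996.4322
L_total = 10 * log10(219243996.4322) = 83.41

83.41 dB


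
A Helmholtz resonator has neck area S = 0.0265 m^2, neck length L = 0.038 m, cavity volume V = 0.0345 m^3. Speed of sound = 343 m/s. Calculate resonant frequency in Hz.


Given values:
  S = 0.0265 m^2, L = 0.038 m, V = 0.0345 m^3, c = 343 m/s
Formula: f = (c / (2*pi)) * sqrt(S / (V * L))
Compute V * L = 0.0345 * 0.038 = 0.001311
Compute S / (V * L) = 0.0265 / 0.001311 = 20.2136
Compute sqrt(20.2136) = 4.495954
Compute c / (2*pi) = 343 / 6.283185 = 54.590148
f = 54.590148 * 4.495954 = 245.43

245.43 Hz


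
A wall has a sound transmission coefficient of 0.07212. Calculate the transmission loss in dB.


Given values:
  tau = 0.07212
Formula: TL = 10 * log10(1 / tau)
Compute 1 / tau = 1 / 0.07212 = 13.8658
Compute log10(13.8658) = 1.141945
TL = 10 * 1.141945 = 11.42

11.42 dB


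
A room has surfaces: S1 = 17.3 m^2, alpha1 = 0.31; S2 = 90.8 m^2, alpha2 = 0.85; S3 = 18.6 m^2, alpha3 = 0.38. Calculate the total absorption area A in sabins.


Given surfaces:
  Surface 1: 17.3 * 0.31 = 5.363
  Surface 2: 90.8 * 0.85 = 77.18
  Surface 3: 18.6 * 0.38 = 7.068
Formula: A = sum(Si * alpha_i)
A = 5.363 + 77.18 + 7.068
A = 89.61

89.61 sabins


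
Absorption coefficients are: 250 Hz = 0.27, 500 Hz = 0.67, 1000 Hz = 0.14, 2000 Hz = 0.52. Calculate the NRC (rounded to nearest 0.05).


Given values:
  a_250 = 0.27, a_500 = 0.67
  a_1000 = 0.14, a_2000 = 0.52
Formula: NRC = (a250 + a500 + a1000 + a2000) / 4
Sum = 0.27 + 0.67 + 0.14 + 0.52 = 1.6
NRC = 1.6 / 4 = 0.4
Rounded to nearest 0.05: 0.4

0.4


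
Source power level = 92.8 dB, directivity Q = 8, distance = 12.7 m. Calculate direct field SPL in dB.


Given values:
  Lw = 92.8 dB, Q = 8, r = 12.7 m
Formula: SPL = Lw + 10 * log10(Q / (4 * pi * r^2))
Compute 4 * pi * r^2 = 4 * pi * 12.7^2 = 2026.8299
Compute Q / denom = 8 / 2026.8299 = 0.00394705
Compute 10 * log10(0.00394705) = -24.0373
SPL = 92.8 + (-24.0373) = 68.76

68.76 dB


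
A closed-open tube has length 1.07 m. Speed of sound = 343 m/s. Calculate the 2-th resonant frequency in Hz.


Given values:
  Tube type: closed-open, L = 1.07 m, c = 343 m/s, n = 2
Formula: f_n = (2n - 1) * c / (4 * L)
Compute 2n - 1 = 2*2 - 1 = 3
Compute 4 * L = 4 * 1.07 = 4.28
f = 3 * 343 / 4.28
f = 240.42

240.42 Hz


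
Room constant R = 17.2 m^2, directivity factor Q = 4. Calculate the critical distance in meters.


Given values:
  R = 17.2 m^2, Q = 4
Formula: d_c = 0.141 * sqrt(Q * R)
Compute Q * R = 4 * 17.2 = 68.8
Compute sqrt(68.8) = 8.2946
d_c = 0.141 * 8.2946 = 1.17

1.17 m


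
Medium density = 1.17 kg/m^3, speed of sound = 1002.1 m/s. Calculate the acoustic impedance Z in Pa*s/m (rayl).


Given values:
  rho = 1.17 kg/m^3
  c = 1002.1 m/s
Formula: Z = rho * c
Z = 1.17 * 1002.1
Z = 1172.46

1172.46 rayl


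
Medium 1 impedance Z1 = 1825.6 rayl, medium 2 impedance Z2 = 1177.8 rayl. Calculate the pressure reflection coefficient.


Given values:
  Z1 = 1825.6 rayl, Z2 = 1177.8 rayl
Formula: R = (Z2 - Z1) / (Z2 + Z1)
Numerator: Z2 - Z1 = 1177.8 - 1825.6 = -647.8
Denominator: Z2 + Z1 = 1177.8 + 1825.6 = 3003.4
R = -647.8 / 3003.4 = -0.2157

-0.2157


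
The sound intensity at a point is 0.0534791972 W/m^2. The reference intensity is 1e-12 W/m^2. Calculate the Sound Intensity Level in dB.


Given values:
  I = 0.0534791972 W/m^2
  I_ref = 1e-12 W/m^2
Formula: SIL = 10 * log10(I / I_ref)
Compute ratio: I / I_ref = 53479197200
Compute log10: log10(53479197200) = 10.728185
Multiply: SIL = 10 * 10.728185 = 107.28

107.28 dB


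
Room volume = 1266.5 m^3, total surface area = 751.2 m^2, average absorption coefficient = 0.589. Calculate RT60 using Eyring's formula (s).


Given values:
  V = 1266.5 m^3, S = 751.2 m^2, alpha = 0.589
Formula: RT60 = 0.161 * V / (-S * ln(1 - alpha))
Compute ln(1 - 0.589) = ln(0.411) = -0.889162
Denominator: -751.2 * -0.889162 = 667.9385
Numerator: 0.161 * 1266.5 = 203.9065
RT60 = 203.9065 / 667.9385 = 0.305

0.305 s


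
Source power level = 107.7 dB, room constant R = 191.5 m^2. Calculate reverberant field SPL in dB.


Given values:
  Lw = 107.7 dB, R = 191.5 m^2
Formula: SPL = Lw + 10 * log10(4 / R)
Compute 4 / R = 4 / 191.5 = 0.020888
Compute 10 * log10(0.020888) = -16.801
SPL = 107.7 + (-16.801) = 90.9

90.9 dB


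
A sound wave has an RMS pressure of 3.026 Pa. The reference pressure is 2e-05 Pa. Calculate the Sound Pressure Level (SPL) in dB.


Given values:
  p = 3.026 Pa
  p_ref = 2e-05 Pa
Formula: SPL = 20 * log10(p / p_ref)
Compute ratio: p / p_ref = 3.026 / 2e-05 = 151300
Compute log10: log10(151300) = 5.179839
Multiply: SPL = 20 * 5.179839 = 103.6

103.6 dB


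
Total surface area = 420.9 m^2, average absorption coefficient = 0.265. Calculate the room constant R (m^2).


Given values:
  S = 420.9 m^2, alpha = 0.265
Formula: R = S * alpha / (1 - alpha)
Numerator: 420.9 * 0.265 = 111.5385
Denominator: 1 - 0.265 = 0.735
R = 111.5385 / 0.735 = 151.75

151.75 m^2


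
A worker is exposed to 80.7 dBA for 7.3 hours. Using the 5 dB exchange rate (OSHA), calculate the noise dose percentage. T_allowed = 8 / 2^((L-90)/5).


Given values:
  L = 80.7 dBA, T = 7.3 hours
Formula: T_allowed = 8 / 2^((L - 90) / 5)
Compute exponent: (80.7 - 90) / 5 = -1.86
Compute 2^(-1.86) = 0.275476
T_allowed = 8 / 0.275476 = 29.040642 hours
Dose = (T / T_allowed) * 100
Dose = (7.3 / 29.040642) * 100 = 25.14

25.14 %


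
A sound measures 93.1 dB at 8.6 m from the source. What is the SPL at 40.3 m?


Given values:
  SPL1 = 93.1 dB, r1 = 8.6 m, r2 = 40.3 m
Formula: SPL2 = SPL1 - 20 * log10(r2 / r1)
Compute ratio: r2 / r1 = 40.3 / 8.6 = 4.686
Compute log10: log10(4.686) = 0.670802
Compute drop: 20 * 0.670802 = 13.416
SPL2 = 93.1 - 13.416 = 79.68

79.68 dB


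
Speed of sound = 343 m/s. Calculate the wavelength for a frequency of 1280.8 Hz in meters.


Given values:
  c = 343 m/s, f = 1280.8 Hz
Formula: lambda = c / f
lambda = 343 / 1280.8
lambda = 0.2678

0.2678 m


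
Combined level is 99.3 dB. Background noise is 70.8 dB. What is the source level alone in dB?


Given values:
  L_total = 99.3 dB, L_bg = 70.8 dB
Formula: L_source = 10 * log10(10^(L_total/10) - 10^(L_bg/10))
Convert to linear:
  10^(99.3/10) = 8511380382.0238
  10^(70.8/10) = 12022644.3462
Difference: 8511380382.0238 - 12022644.3462 = 8499357737.6776
L_source = 10 * log10(8499357737.6776) = 99.29

99.29 dB


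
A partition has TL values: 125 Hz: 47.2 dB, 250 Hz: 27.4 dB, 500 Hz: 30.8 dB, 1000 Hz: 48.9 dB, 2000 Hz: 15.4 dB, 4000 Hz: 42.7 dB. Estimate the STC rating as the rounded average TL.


Given TL values at each frequency:
  125 Hz: 47.2 dB
  250 Hz: 27.4 dB
  500 Hz: 30.8 dB
  1000 Hz: 48.9 dB
  2000 Hz: 15.4 dB
  4000 Hz: 42.7 dB
Formula: STC ~ round(average of TL values)
Sum = 47.2 + 27.4 + 30.8 + 48.9 + 15.4 + 42.7 = 212.4
Average = 212.4 / 6 = 35.4
Rounded: 35

35


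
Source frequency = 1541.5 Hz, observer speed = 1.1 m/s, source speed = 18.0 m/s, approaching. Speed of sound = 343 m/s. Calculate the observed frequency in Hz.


Given values:
  f_s = 1541.5 Hz, v_o = 1.1 m/s, v_s = 18.0 m/s
  Direction: approaching
Formula: f_o = f_s * (c + v_o) / (c - v_s)
Numerator: c + v_o = 343 + 1.1 = 344.1
Denominator: c - v_s = 343 - 18.0 = 325.0
f_o = 1541.5 * 344.1 / 325.0 = 1632.09

1632.09 Hz


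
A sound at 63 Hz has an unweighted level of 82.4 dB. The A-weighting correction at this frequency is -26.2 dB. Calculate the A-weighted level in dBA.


Given values:
  SPL = 82.4 dB
  A-weighting at 63 Hz = -26.2 dB
Formula: L_A = SPL + A_weight
L_A = 82.4 + (-26.2)
L_A = 56.2

56.2 dBA


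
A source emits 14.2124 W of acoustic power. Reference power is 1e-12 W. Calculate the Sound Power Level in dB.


Given values:
  W = 14.2124 W
  W_ref = 1e-12 W
Formula: SWL = 10 * log10(W / W_ref)
Compute ratio: W / W_ref = 14212400000000
Compute log10: log10(14212400000000) = 13.152667
Multiply: SWL = 10 * 13.152667 = 131.53

131.53 dB


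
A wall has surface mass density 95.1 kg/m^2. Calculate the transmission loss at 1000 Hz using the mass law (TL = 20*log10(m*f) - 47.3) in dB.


Given values:
  m = 95.1 kg/m^2, f = 1000 Hz
Formula: TL = 20 * log10(m * f) - 47.3
Compute m * f = 95.1 * 1000 = 95100.0
Compute log10(95100.0) = 4.978181
Compute 20 * 4.978181 = 99.5636
TL = 99.5636 - 47.3 = 52.26

52.26 dB


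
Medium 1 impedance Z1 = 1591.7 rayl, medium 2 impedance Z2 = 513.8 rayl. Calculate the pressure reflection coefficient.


Given values:
  Z1 = 1591.7 rayl, Z2 = 513.8 rayl
Formula: R = (Z2 - Z1) / (Z2 + Z1)
Numerator: Z2 - Z1 = 513.8 - 1591.7 = -1077.9
Denominator: Z2 + Z1 = 513.8 + 1591.7 = 2105.5
R = -1077.9 / 2105.5 = -0.5119

-0.5119


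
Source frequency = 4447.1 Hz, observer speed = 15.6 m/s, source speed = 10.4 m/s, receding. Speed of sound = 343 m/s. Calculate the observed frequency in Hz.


Given values:
  f_s = 4447.1 Hz, v_o = 15.6 m/s, v_s = 10.4 m/s
  Direction: receding
Formula: f_o = f_s * (c - v_o) / (c + v_s)
Numerator: c - v_o = 343 - 15.6 = 327.4
Denominator: c + v_s = 343 + 10.4 = 353.4
f_o = 4447.1 * 327.4 / 353.4 = 4119.92

4119.92 Hz


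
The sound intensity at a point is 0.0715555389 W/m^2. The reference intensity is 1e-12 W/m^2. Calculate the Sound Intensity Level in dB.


Given values:
  I = 0.0715555389 W/m^2
  I_ref = 1e-12 W/m^2
Formula: SIL = 10 * log10(I / I_ref)
Compute ratio: I / I_ref = 71555538900
Compute log10: log10(71555538900) = 10.854643
Multiply: SIL = 10 * 10.854643 = 108.55

108.55 dB


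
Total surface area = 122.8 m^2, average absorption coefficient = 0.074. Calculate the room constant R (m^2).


Given values:
  S = 122.8 m^2, alpha = 0.074
Formula: R = S * alpha / (1 - alpha)
Numerator: 122.8 * 0.074 = 9.0872
Denominator: 1 - 0.074 = 0.926
R = 9.0872 / 0.926 = 9.81

9.81 m^2


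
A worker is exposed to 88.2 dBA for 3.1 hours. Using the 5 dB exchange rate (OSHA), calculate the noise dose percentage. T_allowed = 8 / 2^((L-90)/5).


Given values:
  L = 88.2 dBA, T = 3.1 hours
Formula: T_allowed = 8 / 2^((L - 90) / 5)
Compute exponent: (88.2 - 90) / 5 = -0.36
Compute 2^(-0.36) = 0.779165
T_allowed = 8 / 0.779165 = 10.267402 hours
Dose = (T / T_allowed) * 100
Dose = (3.1 / 10.267402) * 100 = 30.19

30.19 %


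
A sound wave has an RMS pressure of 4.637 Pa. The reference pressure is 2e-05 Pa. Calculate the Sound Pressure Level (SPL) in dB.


Given values:
  p = 4.637 Pa
  p_ref = 2e-05 Pa
Formula: SPL = 20 * log10(p / p_ref)
Compute ratio: p / p_ref = 4.637 / 2e-05 = 231850
Compute log10: log10(231850) = 5.365207
Multiply: SPL = 20 * 5.365207 = 107.3

107.3 dB


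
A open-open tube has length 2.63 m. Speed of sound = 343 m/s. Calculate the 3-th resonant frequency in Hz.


Given values:
  Tube type: open-open, L = 2.63 m, c = 343 m/s, n = 3
Formula: f_n = n * c / (2 * L)
Compute 2 * L = 2 * 2.63 = 5.26
f = 3 * 343 / 5.26
f = 195.63

195.63 Hz


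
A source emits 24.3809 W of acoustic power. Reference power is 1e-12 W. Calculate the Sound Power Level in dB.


Given values:
  W = 24.3809 W
  W_ref = 1e-12 W
Formula: SWL = 10 * log10(W / W_ref)
Compute ratio: W / W_ref = 24380900000000
Compute log10: log10(24380900000000) = 13.38705
Multiply: SWL = 10 * 13.38705 = 133.87

133.87 dB


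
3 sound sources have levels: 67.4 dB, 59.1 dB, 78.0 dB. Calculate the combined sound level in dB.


Formula: L_total = 10 * log10( sum(10^(Li/10)) )
  Source 1: 10^(67.4/10) = 5495408.7386
  Source 2: 10^(59.1/10) = 812830.5162
  Source 3: 10^(78.0/10) = 63095734.448
Sum of linear values = 69403973.7028
L_total = 10 * log10(69403973.7028) = 78.41

78.41 dB


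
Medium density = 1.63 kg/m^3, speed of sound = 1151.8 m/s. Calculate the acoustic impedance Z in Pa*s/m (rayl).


Given values:
  rho = 1.63 kg/m^3
  c = 1151.8 m/s
Formula: Z = rho * c
Z = 1.63 * 1151.8
Z = 1877.43

1877.43 rayl


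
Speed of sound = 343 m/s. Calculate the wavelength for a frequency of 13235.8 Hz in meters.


Given values:
  c = 343 m/s, f = 13235.8 Hz
Formula: lambda = c / f
lambda = 343 / 13235.8
lambda = 0.0259

0.0259 m


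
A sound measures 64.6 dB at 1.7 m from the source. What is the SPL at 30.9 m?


Given values:
  SPL1 = 64.6 dB, r1 = 1.7 m, r2 = 30.9 m
Formula: SPL2 = SPL1 - 20 * log10(r2 / r1)
Compute ratio: r2 / r1 = 30.9 / 1.7 = 18.1765
Compute log10: log10(18.1765) = 1.25951
Compute drop: 20 * 1.25951 = 25.1902
SPL2 = 64.6 - 25.1902 = 39.41

39.41 dB


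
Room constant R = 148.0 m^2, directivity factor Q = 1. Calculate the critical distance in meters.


Given values:
  R = 148.0 m^2, Q = 1
Formula: d_c = 0.141 * sqrt(Q * R)
Compute Q * R = 1 * 148.0 = 148.0
Compute sqrt(148.0) = 12.1655
d_c = 0.141 * 12.1655 = 1.715

1.715 m
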